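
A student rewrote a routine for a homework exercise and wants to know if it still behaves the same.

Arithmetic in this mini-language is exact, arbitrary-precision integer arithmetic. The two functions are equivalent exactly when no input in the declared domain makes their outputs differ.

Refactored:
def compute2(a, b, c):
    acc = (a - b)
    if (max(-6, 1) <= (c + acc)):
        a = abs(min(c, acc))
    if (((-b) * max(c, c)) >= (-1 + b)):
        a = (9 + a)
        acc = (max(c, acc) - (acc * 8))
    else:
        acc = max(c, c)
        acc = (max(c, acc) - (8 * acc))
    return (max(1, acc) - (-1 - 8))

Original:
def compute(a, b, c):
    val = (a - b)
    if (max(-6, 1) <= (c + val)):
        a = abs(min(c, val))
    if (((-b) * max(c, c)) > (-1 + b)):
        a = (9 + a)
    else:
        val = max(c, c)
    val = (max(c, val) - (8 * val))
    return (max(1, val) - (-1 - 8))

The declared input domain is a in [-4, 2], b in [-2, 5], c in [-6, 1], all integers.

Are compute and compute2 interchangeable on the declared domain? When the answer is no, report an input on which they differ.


Not equivalent: a=-4, b=-1, c=-2 separates them (23 vs 31).
compute: val = -3; (max(-6, 1) <= (c + val)) -> false; (((-b) * max(c, c)) > (-1 + b)) -> false; val = -2; val = 14; return 23
compute2: acc = -3; (max(-6, 1) <= (c + acc)) -> false; (((-b) * max(c, c)) >= (-1 + b)) -> true; a = 5; acc = 22; return 31
verdict: not equivalent; witness: a=-4, b=-1, c=-2


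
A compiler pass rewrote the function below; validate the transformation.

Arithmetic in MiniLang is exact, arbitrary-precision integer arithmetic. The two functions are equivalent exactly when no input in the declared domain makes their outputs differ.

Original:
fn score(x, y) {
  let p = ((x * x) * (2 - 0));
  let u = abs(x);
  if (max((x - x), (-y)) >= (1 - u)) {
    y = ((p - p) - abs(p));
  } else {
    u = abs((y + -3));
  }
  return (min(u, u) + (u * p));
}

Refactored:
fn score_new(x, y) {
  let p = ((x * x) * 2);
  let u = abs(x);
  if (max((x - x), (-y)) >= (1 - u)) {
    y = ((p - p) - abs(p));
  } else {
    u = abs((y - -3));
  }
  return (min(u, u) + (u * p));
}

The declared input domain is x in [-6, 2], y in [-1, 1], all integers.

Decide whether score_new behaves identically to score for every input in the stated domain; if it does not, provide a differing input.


Run the pair on x=0, y=1.
score: p := 0 | u := 0 | (max((x - x), (-y)) >= (1 - u)): false | u := 2 | result 2
score_new: p := 0 | u := 0 | (max((x - x), (-y)) >= (1 - u)): false | u := 4 | result 4
2 against 4: the behavior changed.
verdict: not equivalent; witness: x=0, y=1


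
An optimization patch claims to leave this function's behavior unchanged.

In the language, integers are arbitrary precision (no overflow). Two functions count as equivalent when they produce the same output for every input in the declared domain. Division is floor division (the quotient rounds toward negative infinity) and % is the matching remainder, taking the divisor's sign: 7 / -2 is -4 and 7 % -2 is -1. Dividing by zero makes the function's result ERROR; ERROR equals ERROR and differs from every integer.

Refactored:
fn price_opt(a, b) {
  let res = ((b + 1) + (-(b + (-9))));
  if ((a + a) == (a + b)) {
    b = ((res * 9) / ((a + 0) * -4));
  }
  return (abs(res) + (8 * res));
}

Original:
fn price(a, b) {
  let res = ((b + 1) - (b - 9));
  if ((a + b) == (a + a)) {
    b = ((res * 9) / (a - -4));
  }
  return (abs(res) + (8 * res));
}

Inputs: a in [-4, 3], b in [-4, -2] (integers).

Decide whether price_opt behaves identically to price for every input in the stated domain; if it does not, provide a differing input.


Not equivalent: a=-4, b=-4 separates them (ERROR vs 90).
price: res becomes 10; next ((a + b) == (a + a)) evaluates to true; next hits division by zero so the output is ERROR
price_opt: res becomes 10; next ((a + a) == (a + b)) evaluates to true; next b becomes 5; next final value 90
verdict: not equivalent; witness: a=-4, b=-4


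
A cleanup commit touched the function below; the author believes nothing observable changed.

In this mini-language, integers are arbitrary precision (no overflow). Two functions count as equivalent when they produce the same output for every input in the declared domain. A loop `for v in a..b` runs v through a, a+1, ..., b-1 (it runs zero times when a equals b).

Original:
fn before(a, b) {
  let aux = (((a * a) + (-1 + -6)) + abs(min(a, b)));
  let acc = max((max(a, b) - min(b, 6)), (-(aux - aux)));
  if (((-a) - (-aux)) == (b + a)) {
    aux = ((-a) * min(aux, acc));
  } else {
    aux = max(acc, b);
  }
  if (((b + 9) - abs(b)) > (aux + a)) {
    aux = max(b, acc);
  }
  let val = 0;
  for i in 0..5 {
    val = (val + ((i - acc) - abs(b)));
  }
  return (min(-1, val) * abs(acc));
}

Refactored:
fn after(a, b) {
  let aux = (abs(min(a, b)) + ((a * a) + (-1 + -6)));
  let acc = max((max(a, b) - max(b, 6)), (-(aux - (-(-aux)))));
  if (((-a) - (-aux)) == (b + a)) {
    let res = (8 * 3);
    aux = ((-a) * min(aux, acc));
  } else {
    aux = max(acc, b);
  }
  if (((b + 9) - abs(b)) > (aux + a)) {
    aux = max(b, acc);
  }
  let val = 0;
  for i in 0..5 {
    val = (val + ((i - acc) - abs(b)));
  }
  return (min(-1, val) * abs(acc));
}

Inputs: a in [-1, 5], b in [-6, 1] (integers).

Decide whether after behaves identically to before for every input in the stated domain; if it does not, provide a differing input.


At a=-1, b=-6: before gives -225, after gives 0.
verdict: not equivalent; witness: a=-1, b=-6


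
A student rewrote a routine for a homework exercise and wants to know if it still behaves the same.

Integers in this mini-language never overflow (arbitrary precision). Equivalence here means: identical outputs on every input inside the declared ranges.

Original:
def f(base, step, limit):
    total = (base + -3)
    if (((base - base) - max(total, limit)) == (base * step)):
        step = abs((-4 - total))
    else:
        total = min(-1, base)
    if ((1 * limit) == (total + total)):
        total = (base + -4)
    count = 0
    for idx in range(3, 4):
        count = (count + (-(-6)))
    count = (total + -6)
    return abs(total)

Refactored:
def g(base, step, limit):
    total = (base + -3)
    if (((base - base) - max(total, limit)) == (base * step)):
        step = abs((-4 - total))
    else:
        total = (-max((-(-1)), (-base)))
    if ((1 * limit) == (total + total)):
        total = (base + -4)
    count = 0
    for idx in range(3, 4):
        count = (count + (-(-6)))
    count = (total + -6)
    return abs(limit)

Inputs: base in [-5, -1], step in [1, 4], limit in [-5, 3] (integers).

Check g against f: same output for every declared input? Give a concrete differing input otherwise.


There is a counterexample at base=-5, step=1, limit=-4: 5 on one side, 4 on the other.
f: total=-8, then (((base - base) - max(total, limit)) == (base * step)) is false, then total=-5, then ((1 * limit) == (total + total)) is false, then count=0, then (idx=3), then count=6, then count=-11, then returns 5
g: total=-8, then (((base - base) - max(total, limit)) == (base * step)) is false, then total=-5, then ((1 * limit) == (total + total)) is false, then count=0, then (idx=3), then count=6, then count=-11, then returns 4
verdict: not equivalent; witness: base=-5, step=1, limit=-4


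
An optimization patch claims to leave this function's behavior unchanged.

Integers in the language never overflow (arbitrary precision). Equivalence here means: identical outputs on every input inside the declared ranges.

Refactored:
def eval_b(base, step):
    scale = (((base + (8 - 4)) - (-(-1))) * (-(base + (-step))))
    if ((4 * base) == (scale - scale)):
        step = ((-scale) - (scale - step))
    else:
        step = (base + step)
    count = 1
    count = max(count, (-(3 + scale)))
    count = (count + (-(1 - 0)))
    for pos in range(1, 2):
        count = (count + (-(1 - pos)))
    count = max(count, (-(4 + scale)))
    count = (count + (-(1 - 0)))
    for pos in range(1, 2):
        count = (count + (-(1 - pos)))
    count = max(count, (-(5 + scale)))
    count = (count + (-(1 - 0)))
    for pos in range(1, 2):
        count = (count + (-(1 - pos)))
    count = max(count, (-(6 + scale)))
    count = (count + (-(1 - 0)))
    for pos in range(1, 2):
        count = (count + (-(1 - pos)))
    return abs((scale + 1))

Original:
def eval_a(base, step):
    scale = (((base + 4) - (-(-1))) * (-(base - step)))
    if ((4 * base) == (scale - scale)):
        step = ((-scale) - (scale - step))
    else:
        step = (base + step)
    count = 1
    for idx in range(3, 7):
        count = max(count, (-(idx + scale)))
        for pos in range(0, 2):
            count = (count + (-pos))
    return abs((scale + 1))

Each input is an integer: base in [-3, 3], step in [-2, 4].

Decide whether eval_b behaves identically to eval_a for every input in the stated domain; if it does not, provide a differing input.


Differences: loop structure differs, plus arithmetic usage differs, plus local variable names differ, plus min/max/abs usage differs, plus statement counts differ, plus constant usage differs — yet all 49 inputs agree.
verdict: equivalent


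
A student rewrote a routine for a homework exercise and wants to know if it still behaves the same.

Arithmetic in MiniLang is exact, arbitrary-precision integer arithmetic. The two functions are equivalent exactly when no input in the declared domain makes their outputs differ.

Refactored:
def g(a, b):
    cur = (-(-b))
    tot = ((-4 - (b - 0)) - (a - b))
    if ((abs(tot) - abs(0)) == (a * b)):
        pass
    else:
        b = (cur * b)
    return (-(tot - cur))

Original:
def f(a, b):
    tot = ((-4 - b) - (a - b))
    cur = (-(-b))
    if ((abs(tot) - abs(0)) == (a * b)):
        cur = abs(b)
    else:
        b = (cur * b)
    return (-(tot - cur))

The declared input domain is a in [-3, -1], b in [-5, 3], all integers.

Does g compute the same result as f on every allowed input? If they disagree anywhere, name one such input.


Not equivalent: a=-2, b=-1 separates them (3 vs 1).
f: tot := -2 | cur := -1 | ((abs(tot) - abs(0)) == (a * b)): true | cur := 1 | result 3
g: cur := -1 | tot := -2 | ((abs(tot) - abs(0)) == (a * b)): true | result 1
verdict: not equivalent; witness: a=-2, b=-1


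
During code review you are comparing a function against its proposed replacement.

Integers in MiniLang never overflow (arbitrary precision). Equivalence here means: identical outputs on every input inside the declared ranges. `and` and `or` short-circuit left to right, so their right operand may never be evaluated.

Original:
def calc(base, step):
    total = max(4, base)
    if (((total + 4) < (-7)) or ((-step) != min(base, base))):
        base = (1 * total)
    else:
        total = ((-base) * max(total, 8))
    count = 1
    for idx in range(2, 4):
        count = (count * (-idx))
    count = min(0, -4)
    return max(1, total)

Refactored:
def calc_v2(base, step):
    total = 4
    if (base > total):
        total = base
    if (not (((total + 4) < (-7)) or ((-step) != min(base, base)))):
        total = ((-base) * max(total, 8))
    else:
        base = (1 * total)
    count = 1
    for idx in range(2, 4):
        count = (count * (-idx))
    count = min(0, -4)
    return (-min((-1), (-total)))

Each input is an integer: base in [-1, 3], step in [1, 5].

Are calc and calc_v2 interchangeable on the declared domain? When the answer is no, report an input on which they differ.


Reading the diff, among the changes: boolean connective usage differs; min/max/abs usage differs; branching structure differs; comparison usage differs; statement counts differ.
One worked example (base=0, step=2) — calc: total becomes 4; next (((total + 4) < (-7)) or ((-step) != min(base, base))) evaluates to true; next base becomes 4; next count becomes 1; next at idx=2:; next count becomes -2; next at idx=3:; next count becomes 6; next count becomes -4; next final value 4; calc_v2: total becomes 4; next (base > total) evaluates to false; next (not (((total + 4) < (-7)) or ((-step) != min(base, base)))) evaluates to false; next base becomes 4; next count becomes 1; next at idx=2:; next count becomes -2; next at idx=3:; next count becomes 6; next count becomes -4; next final value 4; agreement on 4.
An exhaustive pass over the 25 declared inputs shows identical outputs.
verdict: equivalent


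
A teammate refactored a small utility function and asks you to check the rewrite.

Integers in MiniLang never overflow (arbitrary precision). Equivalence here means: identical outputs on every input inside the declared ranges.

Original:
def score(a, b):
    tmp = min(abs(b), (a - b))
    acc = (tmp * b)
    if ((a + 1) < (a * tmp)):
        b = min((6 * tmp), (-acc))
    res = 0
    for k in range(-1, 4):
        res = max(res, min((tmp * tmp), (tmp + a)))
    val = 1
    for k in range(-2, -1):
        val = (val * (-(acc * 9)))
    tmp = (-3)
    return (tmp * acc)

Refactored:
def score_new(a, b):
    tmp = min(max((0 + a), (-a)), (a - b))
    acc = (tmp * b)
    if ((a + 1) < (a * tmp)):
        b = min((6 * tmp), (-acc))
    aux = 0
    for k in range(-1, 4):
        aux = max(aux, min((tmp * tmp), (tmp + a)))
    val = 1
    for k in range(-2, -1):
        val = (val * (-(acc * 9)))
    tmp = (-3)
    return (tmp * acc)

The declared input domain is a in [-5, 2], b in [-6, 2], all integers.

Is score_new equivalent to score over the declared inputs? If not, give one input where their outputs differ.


At a=-2, b=-6: score gives 72, score_new gives 36.
verdict: not equivalent; witness: a=-2, b=-6


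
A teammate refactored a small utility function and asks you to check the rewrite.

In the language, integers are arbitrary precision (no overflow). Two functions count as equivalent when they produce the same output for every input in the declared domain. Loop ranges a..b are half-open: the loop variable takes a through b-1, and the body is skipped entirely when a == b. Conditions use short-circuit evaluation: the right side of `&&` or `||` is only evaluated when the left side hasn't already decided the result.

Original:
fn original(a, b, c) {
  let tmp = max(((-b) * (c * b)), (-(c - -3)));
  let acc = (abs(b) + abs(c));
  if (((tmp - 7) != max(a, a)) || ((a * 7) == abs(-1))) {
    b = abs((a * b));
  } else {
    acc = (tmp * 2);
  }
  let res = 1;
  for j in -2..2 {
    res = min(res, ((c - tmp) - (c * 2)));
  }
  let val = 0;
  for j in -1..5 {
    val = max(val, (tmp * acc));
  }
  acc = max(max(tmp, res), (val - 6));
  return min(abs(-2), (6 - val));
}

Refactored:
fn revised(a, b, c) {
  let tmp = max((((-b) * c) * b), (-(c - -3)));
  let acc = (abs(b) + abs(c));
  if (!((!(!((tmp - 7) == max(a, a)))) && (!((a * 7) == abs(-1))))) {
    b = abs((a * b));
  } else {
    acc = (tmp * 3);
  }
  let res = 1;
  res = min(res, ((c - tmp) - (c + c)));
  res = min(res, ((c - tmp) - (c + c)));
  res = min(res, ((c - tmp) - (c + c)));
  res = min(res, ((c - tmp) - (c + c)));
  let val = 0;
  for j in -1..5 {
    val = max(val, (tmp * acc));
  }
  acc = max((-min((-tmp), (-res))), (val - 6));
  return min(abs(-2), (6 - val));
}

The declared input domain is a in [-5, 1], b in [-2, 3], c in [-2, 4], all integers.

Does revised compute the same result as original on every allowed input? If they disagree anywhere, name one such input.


Evaluate both at a=-5, b=-1, c=-2.
original: tmp=2, then acc=3, then (((tmp - 7) != max(a, a)) || ((a * 7) == abs(-1))) is false, then acc=4, then res=1, then (j=-2), then res=0, then (j=-1), then res=0, then (j=0), then res=0, then (j=1), then res=0, then val=0, then (j=-1), then val=8, then (j=0), then val=8, then (j=1), then val=8, then (j=2), then val=8, then (j=3), then val=8, then (j=4), then val=8, then acc=2, then returns -2
revised: tmp=2, then acc=3, then (!((!(!((tmp - 7) == max(a, a)))) && (!((a * 7) == abs(-1))))) is false, then acc=6, then res=1, then res=0, then res=0, then res=0, then res=0, then val=0, then (j=-1), then val=12, then (j=0), then val=12, then (j=1), then val=12, then (j=2), then val=12, then (j=3), then val=12, then (j=4), then val=12, then acc=6, then returns -6
-2 against -6: the behavior changed.
verdict: not equivalent; witness: a=-5, b=-1, c=-2


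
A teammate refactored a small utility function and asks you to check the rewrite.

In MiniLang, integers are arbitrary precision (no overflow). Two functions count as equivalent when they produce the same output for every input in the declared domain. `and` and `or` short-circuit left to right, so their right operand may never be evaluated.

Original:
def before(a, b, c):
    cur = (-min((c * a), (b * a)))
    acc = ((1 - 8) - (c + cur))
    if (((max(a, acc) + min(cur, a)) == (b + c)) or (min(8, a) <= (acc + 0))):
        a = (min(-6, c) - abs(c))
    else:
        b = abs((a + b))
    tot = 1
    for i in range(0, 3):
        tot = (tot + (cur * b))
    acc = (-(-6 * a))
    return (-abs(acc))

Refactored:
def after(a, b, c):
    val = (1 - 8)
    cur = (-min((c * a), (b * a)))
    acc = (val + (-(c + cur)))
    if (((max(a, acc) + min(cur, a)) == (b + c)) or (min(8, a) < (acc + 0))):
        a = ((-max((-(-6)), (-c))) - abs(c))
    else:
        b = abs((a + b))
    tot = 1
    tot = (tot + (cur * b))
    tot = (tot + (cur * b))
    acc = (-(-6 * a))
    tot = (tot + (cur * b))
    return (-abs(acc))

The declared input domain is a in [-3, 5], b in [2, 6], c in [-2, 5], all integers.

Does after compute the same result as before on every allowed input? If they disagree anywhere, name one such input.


These are not equivalent — on a=3, b=5, c=5 the outputs split (-66 vs -18).
before: cur = -15; acc = 3; (((max(a, acc) + min(cur, a)) == (b + c)) or (min(8, a) <= (acc + 0))) -> true; a = -11; tot = 1; [i=0]; tot = -74; [i=1]; tot = -149; [i=2]; tot = -224; acc = -66; return -66
after: val = -7; cur = -15; acc = 3; (((max(a, acc) + min(cur, a)) == (b + c)) or (min(8, a) < (acc + 0))) -> false; b = 8; tot = 1; tot = -119; tot = -239; acc = 18; tot = -359; return -18
verdict: not equivalent; witness: a=3, b=5, c=5


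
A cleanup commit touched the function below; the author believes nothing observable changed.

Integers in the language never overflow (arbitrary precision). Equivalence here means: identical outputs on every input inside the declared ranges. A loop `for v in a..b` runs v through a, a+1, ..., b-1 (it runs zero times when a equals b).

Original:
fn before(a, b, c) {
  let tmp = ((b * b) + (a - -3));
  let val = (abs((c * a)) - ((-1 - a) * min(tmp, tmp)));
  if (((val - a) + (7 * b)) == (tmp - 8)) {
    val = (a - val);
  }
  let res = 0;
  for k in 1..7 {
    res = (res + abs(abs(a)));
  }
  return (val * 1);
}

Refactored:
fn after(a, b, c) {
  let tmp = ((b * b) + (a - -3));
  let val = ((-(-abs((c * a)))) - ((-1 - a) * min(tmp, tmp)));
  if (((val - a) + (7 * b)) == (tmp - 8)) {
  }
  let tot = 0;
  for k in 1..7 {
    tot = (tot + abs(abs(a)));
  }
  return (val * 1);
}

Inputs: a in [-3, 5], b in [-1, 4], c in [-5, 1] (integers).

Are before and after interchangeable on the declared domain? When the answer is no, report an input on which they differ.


Consider the input a=-3, b=4, c=-3.
before: tmp = 16; val = -23; (((val - a) + (7 * b)) == (tmp - 8)) -> true; val = 20; res = 0; [k=1]; res = 3; [k=2]; res = 6; [k=3]; res = 9; [k=4]; res = 12; [k=5]; res = 15; [k=6]; res = 18; return 20
after: tmp = 16; val = -23; (((val - a) + (7 * b)) == (tmp - 8)) -> true; tot = 0; [k=1]; tot = 3; [k=2]; tot = 6; [k=3]; tot = 9; [k=4]; tot = 12; [k=5]; tot = 15; [k=6]; tot = 18; return -23
20 against -23: the behavior changed.
verdict: not equivalent; witness: a=-3, b=4, c=-3


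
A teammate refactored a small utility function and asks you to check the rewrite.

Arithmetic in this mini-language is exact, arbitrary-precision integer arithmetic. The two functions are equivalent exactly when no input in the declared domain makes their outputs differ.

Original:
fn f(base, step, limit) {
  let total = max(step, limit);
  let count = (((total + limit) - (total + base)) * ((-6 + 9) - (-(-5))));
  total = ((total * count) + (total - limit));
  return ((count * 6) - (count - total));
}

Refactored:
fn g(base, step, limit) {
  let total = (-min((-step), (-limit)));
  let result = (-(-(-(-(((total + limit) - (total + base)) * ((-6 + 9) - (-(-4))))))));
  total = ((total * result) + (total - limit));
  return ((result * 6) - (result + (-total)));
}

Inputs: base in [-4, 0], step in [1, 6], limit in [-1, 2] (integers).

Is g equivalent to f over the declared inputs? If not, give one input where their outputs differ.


Run the pair on base=-4, step=1, limit=-1.
f: total := 1 | count := -6 | total := -4 | result -34
g: total := 1 | result := -3 | total := -1 | result -16
-34 != -16, so the rewrite changes behavior.
verdict: not equivalent; witness: base=-4, step=1, limit=-1


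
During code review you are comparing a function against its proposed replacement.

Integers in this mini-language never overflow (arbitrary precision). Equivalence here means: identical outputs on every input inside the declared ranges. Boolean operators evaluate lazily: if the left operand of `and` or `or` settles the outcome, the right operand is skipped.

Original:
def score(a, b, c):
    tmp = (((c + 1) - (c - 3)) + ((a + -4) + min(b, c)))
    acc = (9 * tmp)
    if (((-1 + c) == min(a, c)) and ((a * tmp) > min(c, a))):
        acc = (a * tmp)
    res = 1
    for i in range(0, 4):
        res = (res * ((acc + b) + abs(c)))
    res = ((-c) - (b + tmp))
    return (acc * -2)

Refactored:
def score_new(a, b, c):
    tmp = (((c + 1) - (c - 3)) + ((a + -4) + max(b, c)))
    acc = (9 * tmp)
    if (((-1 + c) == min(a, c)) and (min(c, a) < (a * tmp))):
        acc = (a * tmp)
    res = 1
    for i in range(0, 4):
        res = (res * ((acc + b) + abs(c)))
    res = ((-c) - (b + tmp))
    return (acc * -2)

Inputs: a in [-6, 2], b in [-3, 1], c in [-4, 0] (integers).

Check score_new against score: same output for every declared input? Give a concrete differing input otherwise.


These are not equivalent — on a=-6, b=-3, c=-4 the outputs split (180 vs 162).
score: tmp = -10; acc = -90; (((-1 + c) == min(a, c)) and ((a * tmp) > min(c, a))) -> false; res = 1; [i=0]; res = -89; [i=1]; res = 7921; [i=2]; res = -704969; [i=3]; res = 62742241; res = 17; return 180
score_new: tmp = -9; acc = -81; (((-1 + c) == min(a, c)) and (min(c, a) < (a * tmp))) -> false; res = 1; [i=0]; res = -80; [i=1]; res = 6400; [i=2]; res = -512000; [i=3]; res = 40960000; res = 16; return 162
verdict: not equivalent; witness: a=-6, b=-3, c=-4


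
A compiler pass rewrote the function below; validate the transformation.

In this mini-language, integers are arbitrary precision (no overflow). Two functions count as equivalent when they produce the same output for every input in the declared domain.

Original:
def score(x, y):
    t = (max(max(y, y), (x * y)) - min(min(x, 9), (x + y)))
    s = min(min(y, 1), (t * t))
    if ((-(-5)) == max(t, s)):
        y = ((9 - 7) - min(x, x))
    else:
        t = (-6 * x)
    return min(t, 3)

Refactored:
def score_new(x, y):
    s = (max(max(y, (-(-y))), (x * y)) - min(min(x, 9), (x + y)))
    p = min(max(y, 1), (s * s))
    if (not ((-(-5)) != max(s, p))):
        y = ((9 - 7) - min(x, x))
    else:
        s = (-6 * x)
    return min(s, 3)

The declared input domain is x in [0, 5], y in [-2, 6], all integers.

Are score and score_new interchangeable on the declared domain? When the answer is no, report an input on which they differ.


Consider the input x=1, y=5.
score: t=4, then s=1, then ((-(-5)) == max(t, s)) is false, then t=-6, then returns -6
score_new: s=4, then p=5, then (not ((-(-5)) != max(s, p))) is true, then y=1, then returns 3
-6 != 3, so the rewrite changes behavior.
verdict: not equivalent; witness: x=1, y=5


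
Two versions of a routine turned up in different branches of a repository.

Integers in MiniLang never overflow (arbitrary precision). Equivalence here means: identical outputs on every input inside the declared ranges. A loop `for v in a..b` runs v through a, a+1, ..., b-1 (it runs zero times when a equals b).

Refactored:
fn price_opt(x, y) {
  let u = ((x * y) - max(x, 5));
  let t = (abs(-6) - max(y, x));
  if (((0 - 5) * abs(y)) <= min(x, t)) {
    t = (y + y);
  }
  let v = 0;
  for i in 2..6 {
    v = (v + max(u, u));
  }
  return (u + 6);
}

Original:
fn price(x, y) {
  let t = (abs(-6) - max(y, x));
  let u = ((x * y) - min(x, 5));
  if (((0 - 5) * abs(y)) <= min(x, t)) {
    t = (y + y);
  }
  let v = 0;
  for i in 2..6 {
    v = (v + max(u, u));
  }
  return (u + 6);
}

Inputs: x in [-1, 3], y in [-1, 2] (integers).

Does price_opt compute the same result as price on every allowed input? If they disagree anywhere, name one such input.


These are not equivalent — on x=-1, y=-1 the outputs split (8 vs 2).
price: t = 7; u = 2; (((0 - 5) * abs(y)) <= min(x, t)) -> true; t = -2; v = 0; [i=2]; v = 2; [i=3]; v = 4; [i=4]; v = 6; [i=5]; v = 8; return 8
price_opt: u = -4; t = 7; (((0 - 5) * abs(y)) <= min(x, t)) -> true; t = -2; v = 0; [i=2]; v = -4; [i=3]; v = -8; [i=4]; v = -12; [i=5]; v = -16; return 2
verdict: not equivalent; witness: x=-1, y=-1


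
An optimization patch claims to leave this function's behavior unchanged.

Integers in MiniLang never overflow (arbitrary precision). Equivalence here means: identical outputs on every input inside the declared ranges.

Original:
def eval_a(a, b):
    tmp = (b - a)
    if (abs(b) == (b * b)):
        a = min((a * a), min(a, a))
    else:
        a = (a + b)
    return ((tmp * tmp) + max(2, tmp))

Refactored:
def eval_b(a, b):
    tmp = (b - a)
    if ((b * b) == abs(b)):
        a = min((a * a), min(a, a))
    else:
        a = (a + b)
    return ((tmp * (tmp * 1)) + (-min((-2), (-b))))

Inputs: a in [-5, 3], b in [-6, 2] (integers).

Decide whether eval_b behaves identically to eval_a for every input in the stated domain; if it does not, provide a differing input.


Run the pair on a=-5, b=-2.
eval_a: tmp := 3 | (abs(b) == (b * b)): false | a := -7 | result 12
eval_b: tmp := 3 | ((b * b) == abs(b)): false | a := -7 | result 11
12 != 11, so the rewrite changes behavior.
verdict: not equivalent; witness: a=-5, b=-2


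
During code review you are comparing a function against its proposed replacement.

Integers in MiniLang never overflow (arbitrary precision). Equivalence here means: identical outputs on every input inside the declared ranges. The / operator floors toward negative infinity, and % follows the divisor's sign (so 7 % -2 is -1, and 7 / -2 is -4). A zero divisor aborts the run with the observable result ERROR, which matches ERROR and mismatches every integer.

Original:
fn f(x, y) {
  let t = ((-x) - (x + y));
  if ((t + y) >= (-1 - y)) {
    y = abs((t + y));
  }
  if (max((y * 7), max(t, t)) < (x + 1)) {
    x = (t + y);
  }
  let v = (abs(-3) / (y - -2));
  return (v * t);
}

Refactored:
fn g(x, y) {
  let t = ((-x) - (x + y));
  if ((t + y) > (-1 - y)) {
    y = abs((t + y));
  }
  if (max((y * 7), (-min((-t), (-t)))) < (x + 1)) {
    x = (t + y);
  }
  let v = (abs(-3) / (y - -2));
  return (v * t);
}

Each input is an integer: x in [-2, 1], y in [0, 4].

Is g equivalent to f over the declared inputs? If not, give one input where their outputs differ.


Take x=1, y=1.
f: t = -3; ((t + y) >= (-1 - y)) -> true; y = 2; (max((y * 7), max(t, t)) < (x + 1)) -> false; v = 0; return 0
g: t = -3; ((t + y) > (-1 - y)) -> false; (max((y * 7), (-min((-t), (-t)))) < (x + 1)) -> false; v = 1; return -3
0 against -3: the behavior changed.
verdict: not equivalent; witness: x=1, y=1


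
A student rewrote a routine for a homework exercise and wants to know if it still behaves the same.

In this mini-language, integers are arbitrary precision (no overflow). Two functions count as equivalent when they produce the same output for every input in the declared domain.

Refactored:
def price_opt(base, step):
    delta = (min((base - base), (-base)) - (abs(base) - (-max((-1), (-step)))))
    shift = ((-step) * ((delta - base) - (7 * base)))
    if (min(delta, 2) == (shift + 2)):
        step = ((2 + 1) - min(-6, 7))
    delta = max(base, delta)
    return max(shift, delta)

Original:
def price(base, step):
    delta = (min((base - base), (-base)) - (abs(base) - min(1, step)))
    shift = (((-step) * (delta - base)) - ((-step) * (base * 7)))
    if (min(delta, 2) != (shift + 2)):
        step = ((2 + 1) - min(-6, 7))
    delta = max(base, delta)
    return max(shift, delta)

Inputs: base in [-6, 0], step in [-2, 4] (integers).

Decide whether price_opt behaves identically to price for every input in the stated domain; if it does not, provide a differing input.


The one real change (`(min(delta, 2) != (shift + 2))` became `(min(delta, 2) == (shift + 2))`) has no effect anywhere in the declared ranges.
One worked example (base=-6, step=-2) — price: delta := -8 | shift := 80 | (min(delta, 2) != (shift + 2)): true | step := 9 | delta := -6 | result 80; price_opt: delta := -8 | shift := 80 | (min(delta, 2) == (shift + 2)): false | delta := -6 | result 80; agreement on 80.
Across all 49 domain points the two functions coincide.
verdict: equivalent


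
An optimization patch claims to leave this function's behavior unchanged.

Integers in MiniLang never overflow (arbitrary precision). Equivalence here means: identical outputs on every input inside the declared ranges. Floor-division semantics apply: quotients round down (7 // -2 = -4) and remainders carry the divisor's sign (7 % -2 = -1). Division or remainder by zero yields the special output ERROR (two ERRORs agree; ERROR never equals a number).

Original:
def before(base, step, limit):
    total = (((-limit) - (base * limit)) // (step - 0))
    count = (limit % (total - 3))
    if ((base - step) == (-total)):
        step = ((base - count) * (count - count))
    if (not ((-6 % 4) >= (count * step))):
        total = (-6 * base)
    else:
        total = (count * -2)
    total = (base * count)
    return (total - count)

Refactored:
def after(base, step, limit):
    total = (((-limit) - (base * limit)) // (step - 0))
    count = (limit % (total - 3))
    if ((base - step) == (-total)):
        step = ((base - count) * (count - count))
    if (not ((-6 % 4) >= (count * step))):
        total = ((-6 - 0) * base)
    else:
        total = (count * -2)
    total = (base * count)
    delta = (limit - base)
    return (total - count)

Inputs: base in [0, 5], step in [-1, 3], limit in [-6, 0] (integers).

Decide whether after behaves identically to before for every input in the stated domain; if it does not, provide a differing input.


The two versions differ — the changes include constant usage differs; also local variable names differ; also statement counts differ; also arithmetic usage differs.
As a probe, take base=2, step=1, limit=-2: before runs total becomes 6; next count becomes 1; next ((base - step) == (-total)) evaluates to false; next (not ((-6 % 4) >= (count * step))) evaluates to false; next total becomes -2; next total becomes 2; next final value 1; after runs total becomes 6; next count becomes 1; next ((base - step) == (-total)) evaluates to false; next (not ((-6 % 4) >= (count * step))) evaluates to false; next total becomes -2; next total becomes 2; next delta becomes -4; next final value 1; both end at 1.
Sweeping the whole domain (210 inputs) finds no disagreement.
verdict: equivalent


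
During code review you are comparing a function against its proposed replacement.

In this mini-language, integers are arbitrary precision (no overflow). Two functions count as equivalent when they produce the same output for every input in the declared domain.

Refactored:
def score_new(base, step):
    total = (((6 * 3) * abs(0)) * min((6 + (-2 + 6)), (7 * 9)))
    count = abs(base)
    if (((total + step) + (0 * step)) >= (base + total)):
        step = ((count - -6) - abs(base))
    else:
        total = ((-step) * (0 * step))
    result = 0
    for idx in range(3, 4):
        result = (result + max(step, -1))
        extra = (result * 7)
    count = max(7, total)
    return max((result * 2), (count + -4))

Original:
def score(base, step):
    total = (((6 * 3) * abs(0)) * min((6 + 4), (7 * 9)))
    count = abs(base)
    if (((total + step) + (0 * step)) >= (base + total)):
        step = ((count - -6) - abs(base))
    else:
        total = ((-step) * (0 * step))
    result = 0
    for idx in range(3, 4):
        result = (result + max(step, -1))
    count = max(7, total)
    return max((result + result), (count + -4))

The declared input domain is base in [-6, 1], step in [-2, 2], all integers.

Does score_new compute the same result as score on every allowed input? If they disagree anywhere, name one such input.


Equivalent — the differences include arithmetic usage differs, and local variable names differ, and statement counts differ, and constant usage differs, yet no declared input distinguishes the two.
One worked example (base=-6, step=-2) — score: total=0, then count=6, then (((total + step) + (0 * step)) >= (base + total)) is true, then step=6, then result=0, then (idx=3), then result=6, then count=7, then returns 12; score_new: total=0, then count=6, then (((total + step) + (0 * step)) >= (base + total)) is true, then step=6, then result=0, then (idx=3), then result=6, then extra=42, then count=7, then returns 12; agreement on 12.
Every one of the 40 inputs gives matching results.
verdict: equivalent


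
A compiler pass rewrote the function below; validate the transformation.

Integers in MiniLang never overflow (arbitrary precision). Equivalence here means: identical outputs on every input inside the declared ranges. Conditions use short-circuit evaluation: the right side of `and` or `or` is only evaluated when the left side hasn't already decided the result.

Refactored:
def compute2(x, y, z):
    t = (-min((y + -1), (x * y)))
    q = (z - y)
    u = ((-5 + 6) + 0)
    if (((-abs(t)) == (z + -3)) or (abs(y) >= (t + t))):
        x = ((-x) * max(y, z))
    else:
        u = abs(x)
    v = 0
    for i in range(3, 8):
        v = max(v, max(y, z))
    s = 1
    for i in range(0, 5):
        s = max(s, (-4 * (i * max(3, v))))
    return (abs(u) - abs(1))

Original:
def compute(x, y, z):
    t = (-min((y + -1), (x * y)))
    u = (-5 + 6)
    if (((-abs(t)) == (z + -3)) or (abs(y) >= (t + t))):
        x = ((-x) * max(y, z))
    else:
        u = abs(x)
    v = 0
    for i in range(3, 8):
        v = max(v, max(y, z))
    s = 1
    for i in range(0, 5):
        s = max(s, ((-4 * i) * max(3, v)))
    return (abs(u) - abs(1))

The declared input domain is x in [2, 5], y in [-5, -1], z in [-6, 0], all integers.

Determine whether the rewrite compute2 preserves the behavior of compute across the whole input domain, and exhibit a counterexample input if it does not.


Changes here: local variable names differ, plus constant usage differs, plus statement counts differ, plus arithmetic usage differs; the full 140-point sweep finds no disagreement.
verdict: equivalent


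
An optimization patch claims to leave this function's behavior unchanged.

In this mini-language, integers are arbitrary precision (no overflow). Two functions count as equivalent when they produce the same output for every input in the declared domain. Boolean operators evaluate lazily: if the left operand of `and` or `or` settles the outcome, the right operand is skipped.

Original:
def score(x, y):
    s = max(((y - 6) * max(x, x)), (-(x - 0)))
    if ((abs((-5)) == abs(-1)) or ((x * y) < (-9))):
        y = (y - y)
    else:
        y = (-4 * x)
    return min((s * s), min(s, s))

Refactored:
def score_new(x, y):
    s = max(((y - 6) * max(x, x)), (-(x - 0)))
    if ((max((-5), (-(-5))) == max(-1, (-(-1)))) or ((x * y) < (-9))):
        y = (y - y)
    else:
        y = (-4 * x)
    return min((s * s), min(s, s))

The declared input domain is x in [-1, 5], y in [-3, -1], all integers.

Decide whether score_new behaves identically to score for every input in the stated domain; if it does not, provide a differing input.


Differences: min/max/abs usage differs, plus constant usage differs — yet all 21 inputs agree.
verdict: equivalent


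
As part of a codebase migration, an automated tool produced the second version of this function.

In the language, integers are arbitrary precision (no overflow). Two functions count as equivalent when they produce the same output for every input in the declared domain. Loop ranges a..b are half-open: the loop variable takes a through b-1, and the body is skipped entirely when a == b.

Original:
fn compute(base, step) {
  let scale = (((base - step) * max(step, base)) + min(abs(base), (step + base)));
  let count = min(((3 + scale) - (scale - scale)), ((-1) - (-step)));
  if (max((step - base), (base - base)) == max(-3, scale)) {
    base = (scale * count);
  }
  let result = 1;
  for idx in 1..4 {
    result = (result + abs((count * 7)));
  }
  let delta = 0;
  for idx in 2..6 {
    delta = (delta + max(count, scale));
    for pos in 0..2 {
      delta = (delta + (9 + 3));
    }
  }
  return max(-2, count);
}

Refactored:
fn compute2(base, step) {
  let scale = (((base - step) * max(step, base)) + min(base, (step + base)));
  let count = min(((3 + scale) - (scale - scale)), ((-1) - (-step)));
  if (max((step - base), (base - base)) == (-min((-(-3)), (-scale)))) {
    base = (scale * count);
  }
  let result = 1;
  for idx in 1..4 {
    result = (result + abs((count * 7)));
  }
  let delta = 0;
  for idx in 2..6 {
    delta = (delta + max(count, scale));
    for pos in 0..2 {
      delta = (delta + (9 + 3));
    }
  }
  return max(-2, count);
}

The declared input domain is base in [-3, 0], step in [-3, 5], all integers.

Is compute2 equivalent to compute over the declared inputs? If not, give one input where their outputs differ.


Evaluate both at base=-2, step=1.
compute: scale becomes -4; next count becomes -1; next (max((step - base), (base - base)) == max(-3, scale)) evaluates to false; next result becomes 1; next at idx=1:; next result becomes 8; next at idx=2:; next result becomes 15; next at idx=3:; next result becomes 22; next delta becomes 0; next at idx=2:; next delta becomes -1; next at pos=0:; next delta becomes 11; next at pos=1:; next delta becomes 23; next at idx=3:; next delta becomes 22; next at pos=0:; next delta becomes 34; next at pos=1:; next delta becomes 46; next at idx=4:; next delta becomes 45; next at pos=0:; next delta becomes 57; next at pos=1:; next delta becomes 69; next at idx=5:; next delta becomes 68; next at pos=0:; next delta becomes 80; next at pos=1:; next delta becomes 92; next final value -1
compute2: scale becomes -5; next count becomes -2; next (max((step - base), (base - base)) == (-min((-(-3)), (-scale)))) evaluates to false; next result becomes 1; next at idx=1:; next result becomes 15; next at idx=2:; next result becomes 29; next at idx=3:; next result becomes 43; next delta becomes 0; next at idx=2:; next delta becomes -2; next at pos=0:; next delta becomes 10; next at pos=1:; next delta becomes 22; next at idx=3:; next delta becomes 20; next at pos=0:; next delta becomes 32; next at pos=1:; next delta becomes 44; next at idx=4:; next delta becomes 42; next at pos=0:; next delta becomes 54; next at pos=1:; next delta becomes 66; next at idx=5:; next delta becomes 64; next at pos=0:; next delta becomes 76; next at pos=1:; next delta becomes 88; next final value -2
-1 != -2, so the rewrite changes behavior.
verdict: not equivalent; witness: base=-2, step=1


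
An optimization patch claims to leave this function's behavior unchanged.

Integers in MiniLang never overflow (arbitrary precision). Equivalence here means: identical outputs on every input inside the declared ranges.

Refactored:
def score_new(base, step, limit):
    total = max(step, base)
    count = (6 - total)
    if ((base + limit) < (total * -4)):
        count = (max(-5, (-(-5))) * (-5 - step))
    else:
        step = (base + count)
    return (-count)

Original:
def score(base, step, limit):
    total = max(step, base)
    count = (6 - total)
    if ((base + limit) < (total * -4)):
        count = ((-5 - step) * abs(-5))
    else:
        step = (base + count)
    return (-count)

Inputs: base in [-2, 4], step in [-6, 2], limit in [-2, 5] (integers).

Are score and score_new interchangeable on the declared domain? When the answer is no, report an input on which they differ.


The two are interchangeable: min/max/abs usage differs; and constant usage differs, and every declared input agrees.
Spot check at base=0, step=-6, limit=1 — score: total = 0; count = 6; ((base + limit) < (total * -4)) -> false; step = 6; return -6. score_new: total = 0; count = 6; ((base + limit) < (total * -4)) -> false; step = 6; return -6. Both give -6.
An exhaustive pass over the 504 declared inputs shows identical outputs.
verdict: equivalent
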